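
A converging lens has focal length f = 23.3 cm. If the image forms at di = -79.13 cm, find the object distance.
1/do = 1/f − 1/di → do = 18 cm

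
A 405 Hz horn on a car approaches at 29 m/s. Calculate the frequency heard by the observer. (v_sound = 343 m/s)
f_obs = f·v/(v − v_s) = 442.4 Hz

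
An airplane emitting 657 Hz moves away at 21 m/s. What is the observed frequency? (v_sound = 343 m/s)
f_obs = f·v/(v + v_s) = 619.1 Hz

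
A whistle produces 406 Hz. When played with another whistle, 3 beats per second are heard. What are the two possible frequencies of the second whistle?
f₂ = 406 ± 3 Hz → 409 Hz or 403 Hz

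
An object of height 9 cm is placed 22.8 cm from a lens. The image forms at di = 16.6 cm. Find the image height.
hi = (-di/do) × ho = -6.553 cm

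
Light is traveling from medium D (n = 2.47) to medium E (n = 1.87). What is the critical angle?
θc = arcsin(n₂/n₁) = 49.21°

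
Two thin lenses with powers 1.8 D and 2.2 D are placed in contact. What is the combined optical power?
P_total = P₁ + P₂ = 4.0 D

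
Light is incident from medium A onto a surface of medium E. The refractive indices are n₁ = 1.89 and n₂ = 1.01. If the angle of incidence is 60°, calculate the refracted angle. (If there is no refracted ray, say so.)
sin θ₂ = (n₁/n₂)·sin θ₁ = 1.621 > 1, so there is no refracted ray — the light undergoes total internal reflection.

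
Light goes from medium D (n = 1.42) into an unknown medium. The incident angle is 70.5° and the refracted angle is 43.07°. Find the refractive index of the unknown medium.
n₂ = n₁·sin θ₁ / sin θ₂ = 1.96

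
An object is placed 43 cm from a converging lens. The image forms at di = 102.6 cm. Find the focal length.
1/f = 1/do + 1/di → f = 30.3 cm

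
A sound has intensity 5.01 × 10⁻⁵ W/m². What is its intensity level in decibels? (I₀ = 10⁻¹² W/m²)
β = 10·log₁₀(I/I₀) = 77 dB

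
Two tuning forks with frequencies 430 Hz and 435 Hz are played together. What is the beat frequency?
5 Hz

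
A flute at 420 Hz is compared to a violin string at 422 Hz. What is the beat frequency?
2 Hz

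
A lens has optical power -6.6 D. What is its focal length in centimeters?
f = 1/P = -15.15 cm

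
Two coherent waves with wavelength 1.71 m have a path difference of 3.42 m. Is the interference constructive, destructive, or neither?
constructive — path difference = 2λ, a whole number of wavelengths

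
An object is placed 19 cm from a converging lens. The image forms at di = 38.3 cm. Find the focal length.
1/f = 1/do + 1/di → f = 12.7 cm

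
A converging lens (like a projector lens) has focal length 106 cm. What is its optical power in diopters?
P = 1/f = 0.9434 D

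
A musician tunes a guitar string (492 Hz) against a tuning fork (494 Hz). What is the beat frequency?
2 Hz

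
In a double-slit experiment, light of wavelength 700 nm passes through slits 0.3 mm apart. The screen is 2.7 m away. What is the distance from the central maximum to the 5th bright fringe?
y = mλL/d = 31.5 mm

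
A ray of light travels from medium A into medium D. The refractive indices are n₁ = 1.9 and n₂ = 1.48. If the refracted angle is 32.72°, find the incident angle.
sin θ₁ = (n₂/n₁)·sin θ₂ → θ₁ = 24.9°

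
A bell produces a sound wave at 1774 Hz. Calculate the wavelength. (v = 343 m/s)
λ = v/f = 0.1933 m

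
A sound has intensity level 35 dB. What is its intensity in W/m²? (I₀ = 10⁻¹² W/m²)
I = I₀·10^(β/10) = 3.16 × 10⁻⁹ W/m²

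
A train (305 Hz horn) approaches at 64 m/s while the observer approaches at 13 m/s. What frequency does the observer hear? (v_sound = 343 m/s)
f_obs = f·(v + v_o)/(v − v_s) = 389.2 Hz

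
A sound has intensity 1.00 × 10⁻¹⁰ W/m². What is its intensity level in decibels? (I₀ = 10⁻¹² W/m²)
β = 10·log₁₀(I/I₀) = 20 dB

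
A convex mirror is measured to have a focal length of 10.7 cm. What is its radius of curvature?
R = 2|f| = 21.4 cm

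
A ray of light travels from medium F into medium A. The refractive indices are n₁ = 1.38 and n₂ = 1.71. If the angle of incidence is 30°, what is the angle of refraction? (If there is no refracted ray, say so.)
sin θ₂ = (n₁/n₂)·sin θ₁ = 0.4035 → θ₂ = 23.8°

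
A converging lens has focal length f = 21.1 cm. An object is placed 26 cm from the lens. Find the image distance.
1/di = 1/f − 1/do → di = 112 cm (real image)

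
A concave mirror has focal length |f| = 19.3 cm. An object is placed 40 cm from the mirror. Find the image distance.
f = +19.3 cm (concave); 1/di = 1/f − 1/do → di = 37.29 cm (real image, in front of mirror)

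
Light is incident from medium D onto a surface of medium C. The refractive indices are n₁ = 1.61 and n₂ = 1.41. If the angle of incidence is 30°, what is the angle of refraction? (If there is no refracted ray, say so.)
sin θ₂ = (n₁/n₂)·sin θ₁ = 0.5709 → θ₂ = 34.81°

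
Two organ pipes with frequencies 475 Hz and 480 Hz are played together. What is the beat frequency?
5 Hz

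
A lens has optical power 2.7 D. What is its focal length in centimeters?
f = 1/P = 37.04 cm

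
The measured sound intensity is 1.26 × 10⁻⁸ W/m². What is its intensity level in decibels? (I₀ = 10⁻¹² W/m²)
β = 10·log₁₀(I/I₀) = 41 dB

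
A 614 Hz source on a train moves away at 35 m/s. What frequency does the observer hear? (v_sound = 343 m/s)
f_obs = f·v/(v + v_s) = 557.1 Hz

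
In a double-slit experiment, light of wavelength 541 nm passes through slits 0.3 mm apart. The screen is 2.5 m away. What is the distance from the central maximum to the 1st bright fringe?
y = mλL/d = 4.508 mm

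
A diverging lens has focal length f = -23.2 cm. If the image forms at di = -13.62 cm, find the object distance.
1/do = 1/f − 1/di → do = 32.98 cm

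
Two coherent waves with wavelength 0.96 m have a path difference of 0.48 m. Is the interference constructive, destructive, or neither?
destructive — path difference = 0.5λ, an odd multiple of λ/2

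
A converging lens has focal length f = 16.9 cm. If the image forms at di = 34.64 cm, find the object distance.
1/do = 1/f − 1/di → do = 33 cm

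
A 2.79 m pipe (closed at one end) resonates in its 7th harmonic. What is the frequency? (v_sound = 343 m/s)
fₙ = nv/(4L) = 215.1 Hz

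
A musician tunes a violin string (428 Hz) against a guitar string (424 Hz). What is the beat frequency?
4 Hz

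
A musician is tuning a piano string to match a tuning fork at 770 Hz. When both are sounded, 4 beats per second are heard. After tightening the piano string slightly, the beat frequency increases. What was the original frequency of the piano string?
774 Hz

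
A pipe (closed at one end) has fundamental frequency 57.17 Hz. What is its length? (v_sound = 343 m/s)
L = v/(4f₁) = 1.5 m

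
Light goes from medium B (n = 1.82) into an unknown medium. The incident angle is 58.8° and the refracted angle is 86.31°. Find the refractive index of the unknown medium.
n₂ = n₁·sin θ₁ / sin θ₂ = 1.56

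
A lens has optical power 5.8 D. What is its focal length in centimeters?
f = 1/P = 17.24 cm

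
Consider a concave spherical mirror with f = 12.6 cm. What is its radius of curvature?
R = 2|f| = 25.2 cm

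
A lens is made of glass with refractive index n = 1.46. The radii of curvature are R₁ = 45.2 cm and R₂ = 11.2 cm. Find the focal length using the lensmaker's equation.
1/f = (n − 1)(1/R₁ − 1/R₂) → f = -32.37 cm (diverging lens)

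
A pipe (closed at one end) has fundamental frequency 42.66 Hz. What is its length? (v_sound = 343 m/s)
L = v/(4f₁) = 2.01 m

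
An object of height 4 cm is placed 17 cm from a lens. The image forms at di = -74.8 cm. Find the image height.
hi = (-di/do) × ho = 17.6 cm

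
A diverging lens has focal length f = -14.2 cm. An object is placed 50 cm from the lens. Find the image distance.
1/di = 1/f − 1/do → di = -11.06 cm (virtual image)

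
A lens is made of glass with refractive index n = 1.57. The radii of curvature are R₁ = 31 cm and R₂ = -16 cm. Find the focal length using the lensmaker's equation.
1/f = (n − 1)(1/R₁ − 1/R₂) → f = 18.51 cm (converging lens)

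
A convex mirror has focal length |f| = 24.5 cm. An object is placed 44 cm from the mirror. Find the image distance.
f = −24.5 cm (convex); 1/di = 1/f − 1/do → di = -15.74 cm (virtual image, behind mirror)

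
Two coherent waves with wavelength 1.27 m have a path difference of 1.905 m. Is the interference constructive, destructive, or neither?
destructive — path difference = 1.5λ, an odd multiple of λ/2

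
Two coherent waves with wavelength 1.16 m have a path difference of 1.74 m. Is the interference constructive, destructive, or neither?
destructive — path difference = 1.5λ, an odd multiple of λ/2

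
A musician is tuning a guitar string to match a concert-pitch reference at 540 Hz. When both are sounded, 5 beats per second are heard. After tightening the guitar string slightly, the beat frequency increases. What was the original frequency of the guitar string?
545 Hz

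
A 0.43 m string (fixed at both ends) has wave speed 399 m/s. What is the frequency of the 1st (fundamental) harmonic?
fₙ = nv/(2L) = 464 Hz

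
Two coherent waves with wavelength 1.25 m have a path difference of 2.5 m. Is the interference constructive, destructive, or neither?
constructive — path difference = 2λ, a whole number of wavelengths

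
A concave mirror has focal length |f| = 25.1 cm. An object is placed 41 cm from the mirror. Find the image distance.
f = +25.1 cm (concave); 1/di = 1/f − 1/do → di = 64.72 cm (real image, in front of mirror)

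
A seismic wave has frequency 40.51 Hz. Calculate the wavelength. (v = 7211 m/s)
λ = v/f = 178 m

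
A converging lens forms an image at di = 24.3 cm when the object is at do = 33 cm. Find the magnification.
M = −di/do = -0.7364 (inverted image)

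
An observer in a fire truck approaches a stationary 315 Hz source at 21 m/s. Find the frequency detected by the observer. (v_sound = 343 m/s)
f_obs = f·(v + v_o)/v = 334.3 Hz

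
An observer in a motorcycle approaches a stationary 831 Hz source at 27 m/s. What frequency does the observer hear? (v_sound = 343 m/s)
f_obs = f·(v + v_o)/v = 896.4 Hz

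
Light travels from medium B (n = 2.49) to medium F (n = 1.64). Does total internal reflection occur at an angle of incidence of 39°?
θc = arcsin(n₂/n₁) = 41.2°; 39° < θc, so no — the ray refracts.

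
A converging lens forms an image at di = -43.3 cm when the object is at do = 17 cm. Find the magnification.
M = −di/do = 2.547 (upright image)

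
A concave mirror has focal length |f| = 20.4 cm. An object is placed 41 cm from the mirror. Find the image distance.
f = +20.4 cm (concave); 1/di = 1/f − 1/do → di = 40.6 cm (real image, in front of mirror)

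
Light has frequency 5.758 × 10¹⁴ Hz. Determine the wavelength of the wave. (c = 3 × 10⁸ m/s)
λ = c/f = 521 nm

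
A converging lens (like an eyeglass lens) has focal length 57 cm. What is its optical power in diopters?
P = 1/f = 1.754 D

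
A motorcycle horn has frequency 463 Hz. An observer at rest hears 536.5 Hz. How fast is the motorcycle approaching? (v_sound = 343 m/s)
v_s = v·(1 − f/f_obs) = 46.99 m/s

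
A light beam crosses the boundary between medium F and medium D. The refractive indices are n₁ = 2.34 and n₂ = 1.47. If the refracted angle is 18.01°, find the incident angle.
sin θ₁ = (n₂/n₁)·sin θ₂ → θ₁ = 11.2°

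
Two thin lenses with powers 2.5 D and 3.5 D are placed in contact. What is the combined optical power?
P_total = P₁ + P₂ = 6.0 D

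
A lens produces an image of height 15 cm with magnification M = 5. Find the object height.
ho = |hi|/|M| = 3 cm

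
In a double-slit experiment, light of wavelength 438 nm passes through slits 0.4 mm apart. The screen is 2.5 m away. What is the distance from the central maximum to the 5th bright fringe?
y = mλL/d = 13.69 mm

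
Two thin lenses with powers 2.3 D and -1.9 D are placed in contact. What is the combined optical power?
P_total = P₁ + P₂ = 0.4 D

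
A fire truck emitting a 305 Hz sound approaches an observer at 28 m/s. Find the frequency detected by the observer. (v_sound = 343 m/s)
f_obs = f·v/(v − v_s) = 332.1 Hz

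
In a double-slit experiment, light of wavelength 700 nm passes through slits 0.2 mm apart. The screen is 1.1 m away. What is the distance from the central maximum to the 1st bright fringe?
y = mλL/d = 3.85 mm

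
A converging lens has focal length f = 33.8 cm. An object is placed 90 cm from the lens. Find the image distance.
1/di = 1/f − 1/do → di = 54.13 cm (real image)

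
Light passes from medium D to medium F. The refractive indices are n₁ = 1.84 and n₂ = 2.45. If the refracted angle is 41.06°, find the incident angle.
sin θ₁ = (n₂/n₁)·sin θ₂ → θ₁ = 61°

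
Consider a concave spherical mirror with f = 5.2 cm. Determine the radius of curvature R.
R = 2|f| = 10.4 cm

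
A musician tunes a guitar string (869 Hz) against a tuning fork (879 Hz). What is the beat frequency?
10 Hz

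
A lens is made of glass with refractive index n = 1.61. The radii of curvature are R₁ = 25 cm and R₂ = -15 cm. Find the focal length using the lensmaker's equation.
1/f = (n − 1)(1/R₁ − 1/R₂) → f = 15.37 cm (converging lens)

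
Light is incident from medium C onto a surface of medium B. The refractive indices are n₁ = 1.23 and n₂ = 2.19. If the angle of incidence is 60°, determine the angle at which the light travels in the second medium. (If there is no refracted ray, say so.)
sin θ₂ = (n₁/n₂)·sin θ₁ = 0.4864 → θ₂ = 29.1°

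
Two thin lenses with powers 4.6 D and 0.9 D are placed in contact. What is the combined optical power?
P_total = P₁ + P₂ = 5.5 D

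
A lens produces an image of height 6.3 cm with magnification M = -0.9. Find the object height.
ho = |hi|/|M| = 7 cm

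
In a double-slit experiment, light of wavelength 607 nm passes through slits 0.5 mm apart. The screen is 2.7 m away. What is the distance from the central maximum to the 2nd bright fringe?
y = mλL/d = 6.556 mm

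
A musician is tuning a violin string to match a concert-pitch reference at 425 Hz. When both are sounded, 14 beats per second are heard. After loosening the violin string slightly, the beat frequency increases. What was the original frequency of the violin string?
411 Hz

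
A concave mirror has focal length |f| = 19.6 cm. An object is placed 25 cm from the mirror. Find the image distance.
f = +19.6 cm (concave); 1/di = 1/f − 1/do → di = 90.74 cm (real image, in front of mirror)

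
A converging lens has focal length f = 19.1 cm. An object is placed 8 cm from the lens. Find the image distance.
1/di = 1/f − 1/do → di = -13.77 cm (virtual image)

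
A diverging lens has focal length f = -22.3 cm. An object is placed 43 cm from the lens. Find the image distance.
1/di = 1/f − 1/do → di = -14.68 cm (virtual image)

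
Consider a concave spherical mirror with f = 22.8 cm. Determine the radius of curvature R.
R = 2|f| = 45.6 cm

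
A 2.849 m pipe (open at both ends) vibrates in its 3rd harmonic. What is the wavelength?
λₙ = 2L/n = 1.899 m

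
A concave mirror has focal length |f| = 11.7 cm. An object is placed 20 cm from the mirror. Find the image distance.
f = +11.7 cm (concave); 1/di = 1/f − 1/do → di = 28.19 cm (real image, in front of mirror)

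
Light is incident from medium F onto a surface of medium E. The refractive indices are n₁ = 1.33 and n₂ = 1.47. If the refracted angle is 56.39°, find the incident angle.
sin θ₁ = (n₂/n₁)·sin θ₂ → θ₁ = 67°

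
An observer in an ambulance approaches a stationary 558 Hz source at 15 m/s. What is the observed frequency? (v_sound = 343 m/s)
f_obs = f·(v + v_o)/v = 582.4 Hz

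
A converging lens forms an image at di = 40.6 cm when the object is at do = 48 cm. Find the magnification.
M = −di/do = -0.8458 (inverted image)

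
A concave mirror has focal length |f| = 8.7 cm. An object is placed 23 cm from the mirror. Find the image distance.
f = +8.7 cm (concave); 1/di = 1/f − 1/do → di = 13.99 cm (real image, in front of mirror)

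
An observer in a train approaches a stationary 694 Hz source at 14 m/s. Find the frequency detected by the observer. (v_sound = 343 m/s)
f_obs = f·(v + v_o)/v = 722.3 Hz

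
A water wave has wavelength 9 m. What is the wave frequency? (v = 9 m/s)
f = v/λ = 1 Hz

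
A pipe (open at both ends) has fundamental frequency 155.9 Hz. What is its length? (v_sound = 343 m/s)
L = v/(2f₁) = 1.1 m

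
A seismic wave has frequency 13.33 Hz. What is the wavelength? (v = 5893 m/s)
λ = v/f = 442.1 m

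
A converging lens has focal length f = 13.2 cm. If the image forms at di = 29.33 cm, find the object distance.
1/do = 1/f − 1/di → do = 24 cm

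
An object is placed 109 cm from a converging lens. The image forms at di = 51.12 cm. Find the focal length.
1/f = 1/do + 1/di → f = 34.8 cm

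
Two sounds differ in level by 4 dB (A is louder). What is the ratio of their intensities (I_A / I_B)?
I_A/I_B = 10^(Δβ/10) = 2.512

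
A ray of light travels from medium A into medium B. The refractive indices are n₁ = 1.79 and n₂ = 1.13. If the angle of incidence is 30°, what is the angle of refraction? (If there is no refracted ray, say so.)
sin θ₂ = (n₁/n₂)·sin θ₁ = 0.792 → θ₂ = 52.38°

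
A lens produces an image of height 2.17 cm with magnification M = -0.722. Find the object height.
ho = |hi|/|M| = 3.006 cm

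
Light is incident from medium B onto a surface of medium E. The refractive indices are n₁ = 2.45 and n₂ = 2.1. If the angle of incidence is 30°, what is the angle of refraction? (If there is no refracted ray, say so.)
sin θ₂ = (n₁/n₂)·sin θ₁ = 0.5833 → θ₂ = 35.69°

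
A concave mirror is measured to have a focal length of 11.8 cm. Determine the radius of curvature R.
R = 2|f| = 23.6 cm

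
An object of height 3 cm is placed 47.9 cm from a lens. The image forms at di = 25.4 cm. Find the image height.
hi = (-di/do) × ho = -1.591 cm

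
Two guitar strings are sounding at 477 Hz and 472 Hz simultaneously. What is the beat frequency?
5 Hz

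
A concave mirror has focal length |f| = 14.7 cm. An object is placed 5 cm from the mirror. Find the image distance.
f = +14.7 cm (concave); 1/di = 1/f − 1/do → di = -7.577 cm (virtual image, behind mirror)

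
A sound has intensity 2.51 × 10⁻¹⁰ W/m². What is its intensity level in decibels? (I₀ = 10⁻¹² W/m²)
β = 10·log₁₀(I/I₀) = 24 dB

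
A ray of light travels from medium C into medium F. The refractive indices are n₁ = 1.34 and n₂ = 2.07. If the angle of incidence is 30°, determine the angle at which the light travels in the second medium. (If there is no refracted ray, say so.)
sin θ₂ = (n₁/n₂)·sin θ₁ = 0.3237 → θ₂ = 18.89°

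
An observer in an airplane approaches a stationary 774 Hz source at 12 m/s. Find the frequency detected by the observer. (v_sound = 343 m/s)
f_obs = f·(v + v_o)/v = 801.1 Hz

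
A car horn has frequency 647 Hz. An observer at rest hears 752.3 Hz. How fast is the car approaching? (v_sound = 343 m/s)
v_s = v·(1 − f/f_obs) = 48.01 m/s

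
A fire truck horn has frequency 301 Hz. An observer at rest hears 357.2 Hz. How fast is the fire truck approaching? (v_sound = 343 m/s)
v_s = v·(1 − f/f_obs) = 53.97 m/s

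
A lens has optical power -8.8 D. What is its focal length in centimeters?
f = 1/P = -11.36 cm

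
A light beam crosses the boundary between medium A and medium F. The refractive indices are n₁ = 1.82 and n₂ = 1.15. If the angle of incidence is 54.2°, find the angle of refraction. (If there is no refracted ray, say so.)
sin θ₂ = (n₁/n₂)·sin θ₁ = 1.284 > 1, so there is no refracted ray — the light undergoes total internal reflection.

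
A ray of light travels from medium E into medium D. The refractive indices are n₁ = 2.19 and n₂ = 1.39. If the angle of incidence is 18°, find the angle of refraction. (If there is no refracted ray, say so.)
sin θ₂ = (n₁/n₂)·sin θ₁ = 0.4869 → θ₂ = 29.13°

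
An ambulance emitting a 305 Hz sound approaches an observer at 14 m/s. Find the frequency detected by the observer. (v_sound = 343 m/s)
f_obs = f·v/(v − v_s) = 318 Hz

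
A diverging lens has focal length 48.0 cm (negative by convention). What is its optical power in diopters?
P = 1/f = -2.083 D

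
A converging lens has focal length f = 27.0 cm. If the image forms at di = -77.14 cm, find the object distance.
1/do = 1/f − 1/di → do = 20 cm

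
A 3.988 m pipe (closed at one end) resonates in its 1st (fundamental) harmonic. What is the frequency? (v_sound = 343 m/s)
fₙ = nv/(4L) = 21.5 Hz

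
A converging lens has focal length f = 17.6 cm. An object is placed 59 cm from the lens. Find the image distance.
1/di = 1/f − 1/do → di = 25.08 cm (real image)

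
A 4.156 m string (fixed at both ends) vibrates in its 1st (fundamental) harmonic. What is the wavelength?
λₙ = 2L/n = 8.312 m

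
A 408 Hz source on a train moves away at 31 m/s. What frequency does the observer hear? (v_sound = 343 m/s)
f_obs = f·v/(v + v_s) = 374.2 Hz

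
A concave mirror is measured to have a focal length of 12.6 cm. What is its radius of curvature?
R = 2|f| = 25.2 cm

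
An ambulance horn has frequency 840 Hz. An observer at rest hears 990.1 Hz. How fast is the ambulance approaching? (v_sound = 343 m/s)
v_s = v·(1 − f/f_obs) = 52 m/s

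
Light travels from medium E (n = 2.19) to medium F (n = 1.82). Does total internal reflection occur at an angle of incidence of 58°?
θc = arcsin(n₂/n₁) = 56.21°; 58° > θc, so yes — total internal reflection.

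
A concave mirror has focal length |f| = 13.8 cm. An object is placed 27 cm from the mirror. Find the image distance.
f = +13.8 cm (concave); 1/di = 1/f − 1/do → di = 28.23 cm (real image, in front of mirror)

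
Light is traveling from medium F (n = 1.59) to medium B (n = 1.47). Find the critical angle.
θc = arcsin(n₂/n₁) = 67.6°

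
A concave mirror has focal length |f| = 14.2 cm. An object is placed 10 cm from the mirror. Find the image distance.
f = +14.2 cm (concave); 1/di = 1/f − 1/do → di = -33.81 cm (virtual image, behind mirror)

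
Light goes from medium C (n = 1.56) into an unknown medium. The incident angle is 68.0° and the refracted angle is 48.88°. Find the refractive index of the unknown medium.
n₂ = n₁·sin θ₁ / sin θ₂ = 1.92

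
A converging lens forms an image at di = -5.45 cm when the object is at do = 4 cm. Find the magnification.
M = −di/do = 1.363 (upright image)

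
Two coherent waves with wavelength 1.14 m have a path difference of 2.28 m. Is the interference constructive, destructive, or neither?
constructive — path difference = 2λ, a whole number of wavelengths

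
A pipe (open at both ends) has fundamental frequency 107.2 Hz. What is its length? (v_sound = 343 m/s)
L = v/(2f₁) = 1.6 m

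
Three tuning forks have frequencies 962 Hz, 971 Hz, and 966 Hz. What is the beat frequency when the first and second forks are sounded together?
9 Hz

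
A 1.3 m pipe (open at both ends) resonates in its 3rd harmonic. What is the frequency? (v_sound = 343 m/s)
fₙ = nv/(2L) = 395.8 Hz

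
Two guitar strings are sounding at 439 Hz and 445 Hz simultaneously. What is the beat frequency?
6 Hz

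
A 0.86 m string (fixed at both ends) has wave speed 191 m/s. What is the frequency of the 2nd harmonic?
fₙ = nv/(2L) = 222.1 Hz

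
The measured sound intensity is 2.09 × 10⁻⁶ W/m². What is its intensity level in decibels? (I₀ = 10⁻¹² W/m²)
β = 10·log₁₀(I/I₀) = 63.2 dB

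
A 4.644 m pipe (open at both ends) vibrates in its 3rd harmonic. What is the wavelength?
λₙ = 2L/n = 3.096 m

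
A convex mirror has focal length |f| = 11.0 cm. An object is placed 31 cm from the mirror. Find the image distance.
f = −11.0 cm (convex); 1/di = 1/f − 1/do → di = -8.119 cm (virtual image, behind mirror)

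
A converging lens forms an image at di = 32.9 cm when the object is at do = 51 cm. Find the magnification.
M = −di/do = -0.6451 (inverted image)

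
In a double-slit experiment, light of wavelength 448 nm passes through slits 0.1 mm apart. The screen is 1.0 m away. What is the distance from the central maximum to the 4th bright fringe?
y = mλL/d = 17.92 mm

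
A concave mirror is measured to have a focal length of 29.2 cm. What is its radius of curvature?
R = 2|f| = 58.4 cm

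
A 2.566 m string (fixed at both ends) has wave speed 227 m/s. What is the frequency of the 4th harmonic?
fₙ = nv/(2L) = 176.9 Hz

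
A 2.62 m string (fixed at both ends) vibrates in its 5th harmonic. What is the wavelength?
λₙ = 2L/n = 1.048 m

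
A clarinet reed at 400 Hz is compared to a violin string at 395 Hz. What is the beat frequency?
5 Hz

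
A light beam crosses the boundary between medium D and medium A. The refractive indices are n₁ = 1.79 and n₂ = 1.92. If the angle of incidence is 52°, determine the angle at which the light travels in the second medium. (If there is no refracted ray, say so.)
sin θ₂ = (n₁/n₂)·sin θ₁ = 0.7347 → θ₂ = 47.28°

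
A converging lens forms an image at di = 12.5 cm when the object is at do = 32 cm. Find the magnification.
M = −di/do = -0.3906 (inverted image)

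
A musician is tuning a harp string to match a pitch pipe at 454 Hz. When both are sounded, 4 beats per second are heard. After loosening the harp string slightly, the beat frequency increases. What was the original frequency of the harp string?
450 Hz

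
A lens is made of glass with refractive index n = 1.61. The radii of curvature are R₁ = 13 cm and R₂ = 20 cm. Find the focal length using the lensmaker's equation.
1/f = (n − 1)(1/R₁ − 1/R₂) → f = 60.89 cm (converging lens)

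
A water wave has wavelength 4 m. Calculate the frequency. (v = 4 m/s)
f = v/λ = 1 Hz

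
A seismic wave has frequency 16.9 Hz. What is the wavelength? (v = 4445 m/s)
λ = v/f = 263 m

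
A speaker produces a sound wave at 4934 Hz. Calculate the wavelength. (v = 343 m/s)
λ = v/f = 0.06952 m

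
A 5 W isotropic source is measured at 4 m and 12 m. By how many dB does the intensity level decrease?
Δβ = 20·log₁₀(r₂/r₁) = 9.542 dB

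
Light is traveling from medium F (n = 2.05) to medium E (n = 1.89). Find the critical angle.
θc = arcsin(n₂/n₁) = 67.21°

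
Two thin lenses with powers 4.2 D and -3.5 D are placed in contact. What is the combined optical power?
P_total = P₁ + P₂ = 0.7 D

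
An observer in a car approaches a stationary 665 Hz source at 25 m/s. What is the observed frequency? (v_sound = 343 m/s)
f_obs = f·(v + v_o)/v = 713.5 Hz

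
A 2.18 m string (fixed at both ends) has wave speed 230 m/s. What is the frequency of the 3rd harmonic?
fₙ = nv/(2L) = 158.3 Hz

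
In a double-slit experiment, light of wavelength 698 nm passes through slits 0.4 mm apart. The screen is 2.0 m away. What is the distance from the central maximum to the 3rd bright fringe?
y = mλL/d = 10.47 mm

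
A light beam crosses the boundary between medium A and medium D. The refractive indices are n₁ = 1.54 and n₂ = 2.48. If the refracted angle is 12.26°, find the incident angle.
sin θ₁ = (n₂/n₁)·sin θ₂ → θ₁ = 20°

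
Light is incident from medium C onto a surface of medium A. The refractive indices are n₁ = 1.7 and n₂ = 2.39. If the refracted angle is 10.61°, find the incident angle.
sin θ₁ = (n₂/n₁)·sin θ₂ → θ₁ = 15°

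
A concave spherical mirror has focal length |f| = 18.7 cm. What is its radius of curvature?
R = 2|f| = 37.4 cm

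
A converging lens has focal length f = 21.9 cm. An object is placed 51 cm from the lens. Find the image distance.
1/di = 1/f − 1/do → di = 38.38 cm (real image)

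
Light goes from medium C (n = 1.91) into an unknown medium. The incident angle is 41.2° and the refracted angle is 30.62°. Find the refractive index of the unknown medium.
n₂ = n₁·sin θ₁ / sin θ₂ = 2.47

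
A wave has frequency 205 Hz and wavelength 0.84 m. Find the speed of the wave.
v = fλ = 172.2 m/s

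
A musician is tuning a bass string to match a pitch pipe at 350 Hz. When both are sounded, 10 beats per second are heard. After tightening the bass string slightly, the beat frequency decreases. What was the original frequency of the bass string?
340 Hz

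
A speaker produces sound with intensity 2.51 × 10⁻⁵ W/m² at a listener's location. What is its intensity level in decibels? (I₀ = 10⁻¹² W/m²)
β = 10·log₁₀(I/I₀) = 74 dB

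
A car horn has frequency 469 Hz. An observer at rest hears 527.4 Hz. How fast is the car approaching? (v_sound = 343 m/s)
v_s = v·(1 − f/f_obs) = 37.98 m/s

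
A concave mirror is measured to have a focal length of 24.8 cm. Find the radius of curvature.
R = 2|f| = 49.6 cm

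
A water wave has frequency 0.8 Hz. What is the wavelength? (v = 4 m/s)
λ = v/f = 5 m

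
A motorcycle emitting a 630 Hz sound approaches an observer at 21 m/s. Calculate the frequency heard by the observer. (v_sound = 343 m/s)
f_obs = f·v/(v − v_s) = 671.1 Hz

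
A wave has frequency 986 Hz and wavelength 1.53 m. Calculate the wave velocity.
v = fλ = 1509 m/s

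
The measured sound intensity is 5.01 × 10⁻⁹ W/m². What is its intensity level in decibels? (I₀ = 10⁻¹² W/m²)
β = 10·log₁₀(I/I₀) = 37 dB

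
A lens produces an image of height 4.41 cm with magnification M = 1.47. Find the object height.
ho = |hi|/|M| = 3 cm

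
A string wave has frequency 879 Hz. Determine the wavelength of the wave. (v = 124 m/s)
λ = v/f = 0.1411 m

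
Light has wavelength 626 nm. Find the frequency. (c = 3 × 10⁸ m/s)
f = c/λ = 4.792 × 10¹⁴ Hz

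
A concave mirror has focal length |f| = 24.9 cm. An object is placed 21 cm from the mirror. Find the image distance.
f = +24.9 cm (concave); 1/di = 1/f − 1/do → di = -134.1 cm (virtual image, behind mirror)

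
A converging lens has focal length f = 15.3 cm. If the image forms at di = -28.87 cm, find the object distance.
1/do = 1/f − 1/di → do = 10 cm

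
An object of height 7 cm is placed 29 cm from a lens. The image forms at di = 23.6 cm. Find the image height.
hi = (-di/do) × ho = -5.697 cm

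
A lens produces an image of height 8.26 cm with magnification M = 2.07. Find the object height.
ho = |hi|/|M| = 3.99 cm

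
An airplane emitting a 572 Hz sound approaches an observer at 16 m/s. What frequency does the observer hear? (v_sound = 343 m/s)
f_obs = f·v/(v − v_s) = 600 Hz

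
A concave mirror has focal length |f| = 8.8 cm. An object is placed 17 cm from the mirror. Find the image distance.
f = +8.8 cm (concave); 1/di = 1/f − 1/do → di = 18.24 cm (real image, in front of mirror)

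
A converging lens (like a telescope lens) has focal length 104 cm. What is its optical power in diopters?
P = 1/f = 0.9615 D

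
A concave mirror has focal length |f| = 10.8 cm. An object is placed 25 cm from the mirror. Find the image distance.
f = +10.8 cm (concave); 1/di = 1/f − 1/do → di = 19.01 cm (real image, in front of mirror)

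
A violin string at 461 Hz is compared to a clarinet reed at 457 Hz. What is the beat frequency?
4 Hz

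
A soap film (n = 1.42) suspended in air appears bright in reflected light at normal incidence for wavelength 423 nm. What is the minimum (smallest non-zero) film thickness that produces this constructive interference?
2nt = (m − ½)λ with m = 1 → t = (m − ½)λ/(2n) = 74.47 nm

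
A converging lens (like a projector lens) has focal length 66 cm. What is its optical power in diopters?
P = 1/f = 1.515 D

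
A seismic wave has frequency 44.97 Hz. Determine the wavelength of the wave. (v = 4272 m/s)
λ = v/f = 95 m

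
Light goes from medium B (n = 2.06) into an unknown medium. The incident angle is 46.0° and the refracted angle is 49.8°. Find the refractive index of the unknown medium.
n₂ = n₁·sin θ₁ / sin θ₂ = 1.94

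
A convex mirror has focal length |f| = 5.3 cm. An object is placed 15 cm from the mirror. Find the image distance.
f = −5.3 cm (convex); 1/di = 1/f − 1/do → di = -3.916 cm (virtual image, behind mirror)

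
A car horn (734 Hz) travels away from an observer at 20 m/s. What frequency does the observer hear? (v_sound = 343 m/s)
f_obs = f·v/(v + v_s) = 693.6 Hz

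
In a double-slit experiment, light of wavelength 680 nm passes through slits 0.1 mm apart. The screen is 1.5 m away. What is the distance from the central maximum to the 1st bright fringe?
y = mλL/d = 10.2 mm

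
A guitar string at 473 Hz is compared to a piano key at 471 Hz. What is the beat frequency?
2 Hz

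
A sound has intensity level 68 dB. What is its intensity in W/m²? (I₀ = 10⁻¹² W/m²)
I = I₀·10^(β/10) = 6.31 × 10⁻⁶ W/m²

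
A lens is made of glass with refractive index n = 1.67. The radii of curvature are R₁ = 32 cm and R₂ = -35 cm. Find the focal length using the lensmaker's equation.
1/f = (n − 1)(1/R₁ − 1/R₂) → f = 24.95 cm (converging lens)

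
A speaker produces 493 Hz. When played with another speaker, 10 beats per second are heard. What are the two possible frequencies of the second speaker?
f₂ = 493 ± 10 Hz → 503 Hz or 483 Hz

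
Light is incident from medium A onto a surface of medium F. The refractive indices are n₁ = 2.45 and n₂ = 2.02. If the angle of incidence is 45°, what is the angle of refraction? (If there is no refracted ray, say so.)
sin θ₂ = (n₁/n₂)·sin θ₁ = 0.8576 → θ₂ = 59.05°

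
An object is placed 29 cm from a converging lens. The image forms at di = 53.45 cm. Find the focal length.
1/f = 1/do + 1/di → f = 18.8 cm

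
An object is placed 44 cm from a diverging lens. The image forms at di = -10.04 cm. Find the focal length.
1/f = 1/do + 1/di → f = -13.01 cm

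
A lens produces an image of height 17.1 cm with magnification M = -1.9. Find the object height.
ho = |hi|/|M| = 9 cm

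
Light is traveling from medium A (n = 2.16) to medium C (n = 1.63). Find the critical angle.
θc = arcsin(n₂/n₁) = 48.99°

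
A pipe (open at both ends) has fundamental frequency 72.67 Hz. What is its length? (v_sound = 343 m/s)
L = v/(2f₁) = 2.36 m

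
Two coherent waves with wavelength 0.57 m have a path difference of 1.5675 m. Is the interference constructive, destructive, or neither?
neither (partial) — path difference = 2.75λ, neither a whole number of wavelengths nor an odd multiple of λ/2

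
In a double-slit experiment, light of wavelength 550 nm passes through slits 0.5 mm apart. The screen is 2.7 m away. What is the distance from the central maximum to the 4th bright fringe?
y = mλL/d = 11.88 mm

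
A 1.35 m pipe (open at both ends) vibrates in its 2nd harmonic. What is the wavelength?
λₙ = 2L/n = 1.35 m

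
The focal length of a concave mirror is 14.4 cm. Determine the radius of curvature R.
R = 2|f| = 28.8 cm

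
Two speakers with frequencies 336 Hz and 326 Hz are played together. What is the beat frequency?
10 Hz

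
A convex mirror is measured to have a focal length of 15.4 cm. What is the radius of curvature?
R = 2|f| = 30.8 cm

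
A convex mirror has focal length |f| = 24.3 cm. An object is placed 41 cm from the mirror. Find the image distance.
f = −24.3 cm (convex); 1/di = 1/f − 1/do → di = -15.26 cm (virtual image, behind mirror)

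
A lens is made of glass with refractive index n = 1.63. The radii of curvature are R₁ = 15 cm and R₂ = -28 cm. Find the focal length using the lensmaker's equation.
1/f = (n − 1)(1/R₁ − 1/R₂) → f = 15.5 cm (converging lens)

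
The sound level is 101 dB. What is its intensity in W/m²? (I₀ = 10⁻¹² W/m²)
I = I₀·10^(β/10) = 1.26 × 10⁻² W/m²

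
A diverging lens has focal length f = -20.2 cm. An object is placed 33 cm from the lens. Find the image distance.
1/di = 1/f − 1/do → di = -12.53 cm (virtual image)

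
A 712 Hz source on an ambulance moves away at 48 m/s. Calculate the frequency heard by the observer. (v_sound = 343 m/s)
f_obs = f·v/(v + v_s) = 624.6 Hz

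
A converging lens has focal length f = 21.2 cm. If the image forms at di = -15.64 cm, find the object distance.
1/do = 1/f − 1/di → do = 9 cm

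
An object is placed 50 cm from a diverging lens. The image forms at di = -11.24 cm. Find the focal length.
1/f = 1/do + 1/di → f = -14.5 cm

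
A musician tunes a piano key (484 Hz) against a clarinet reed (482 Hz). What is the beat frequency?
2 Hz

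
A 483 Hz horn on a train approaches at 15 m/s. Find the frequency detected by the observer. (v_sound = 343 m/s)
f_obs = f·v/(v − v_s) = 505.1 Hz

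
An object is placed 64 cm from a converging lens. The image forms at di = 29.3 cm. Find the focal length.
1/f = 1/do + 1/di → f = 20.1 cm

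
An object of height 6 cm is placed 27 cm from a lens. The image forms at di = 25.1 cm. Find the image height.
hi = (-di/do) × ho = -5.578 cm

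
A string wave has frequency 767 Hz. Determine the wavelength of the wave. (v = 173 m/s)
λ = v/f = 0.2256 m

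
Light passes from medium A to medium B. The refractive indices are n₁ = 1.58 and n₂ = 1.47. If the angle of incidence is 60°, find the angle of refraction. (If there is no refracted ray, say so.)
sin θ₂ = (n₁/n₂)·sin θ₁ = 0.9308 → θ₂ = 68.56°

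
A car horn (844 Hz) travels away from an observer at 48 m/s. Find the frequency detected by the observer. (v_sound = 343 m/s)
f_obs = f·v/(v + v_s) = 740.4 Hz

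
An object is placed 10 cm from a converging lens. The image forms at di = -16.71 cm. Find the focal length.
1/f = 1/do + 1/di → f = 24.9 cm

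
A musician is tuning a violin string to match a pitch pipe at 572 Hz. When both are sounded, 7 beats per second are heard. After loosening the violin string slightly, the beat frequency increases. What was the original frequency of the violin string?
565 Hz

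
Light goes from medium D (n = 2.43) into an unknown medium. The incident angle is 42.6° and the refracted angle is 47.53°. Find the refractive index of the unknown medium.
n₂ = n₁·sin θ₁ / sin θ₂ = 2.23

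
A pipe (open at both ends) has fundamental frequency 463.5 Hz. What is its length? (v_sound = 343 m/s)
L = v/(2f₁) = 0.37 m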